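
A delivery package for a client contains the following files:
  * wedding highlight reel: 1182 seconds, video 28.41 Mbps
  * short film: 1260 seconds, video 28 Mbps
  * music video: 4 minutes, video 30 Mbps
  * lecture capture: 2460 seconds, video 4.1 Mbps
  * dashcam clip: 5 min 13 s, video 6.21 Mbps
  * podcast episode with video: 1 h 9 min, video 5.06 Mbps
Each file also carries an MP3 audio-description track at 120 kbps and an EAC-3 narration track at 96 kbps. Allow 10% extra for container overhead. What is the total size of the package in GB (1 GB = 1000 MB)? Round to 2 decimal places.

15.28 GB

Audio total: 120 + 96 = 216 kbps = 0.216 Mbps.
wedding highlight reel: 28.626 Mbps × 1182 s × 1.10 = 37219.5 Mb
short film: 28.216 Mbps × 1260 s × 1.10 = 39107.4 Mb
music video: 30.216 Mbps × 240 s × 1.10 = 7977.0 Mb
lecture capture: 4.316 Mbps × 2460 s × 1.10 = 11679.1 Mb
dashcam clip: 6.426 Mbps × 313 s × 1.10 = 2212.5 Mb
podcast episode with video: 5.276 Mbps × 4140 s × 1.10 = 24026.9 Mb
Total: 122222.4 Mb = 15277.8 MB.
= 15.28 GB.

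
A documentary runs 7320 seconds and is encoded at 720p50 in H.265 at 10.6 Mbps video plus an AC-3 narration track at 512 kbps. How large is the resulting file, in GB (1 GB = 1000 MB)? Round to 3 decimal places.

10.167 GB

Audio: 512 kbps = 0.512 Mbps.
Total bitrate: 10.6 + 0.512 = 11.112 Mbps.
Stream data: 11.112 Mbps × 7320 s = 81339.8 Mb.
81,340 Mb ÷ 8 = 10,167 MB → 10.17 GB.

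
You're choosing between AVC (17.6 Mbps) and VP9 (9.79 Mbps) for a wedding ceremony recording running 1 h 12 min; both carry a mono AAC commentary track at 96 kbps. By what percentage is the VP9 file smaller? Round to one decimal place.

1 h 12 min = 72 min = 4320 s
Audio: 96 kbps = 0.096 Mbps.
AVC: 17.696 Mbps × 4320 s = 76446.7 Mb = 9.556 GB.
VP9: 9.886 Mbps × 4320 s = 42707.5 Mb = 5.338 GB.
Reduction: (1 − 5.338/9.556) × 100 = 44.13%.

44.1%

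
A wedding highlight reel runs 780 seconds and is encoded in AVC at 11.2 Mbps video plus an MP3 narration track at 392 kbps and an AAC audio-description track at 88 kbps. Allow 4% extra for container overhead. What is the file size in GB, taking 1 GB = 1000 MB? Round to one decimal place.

1.2 GB

Audio total: 392 + 88 = 480 kbps = 0.480 Mbps.
Total bitrate: 11.2 + 0.480 = 11.680 Mbps.
Stream data: 11.680 Mbps × 780 s = 9110.4 Mb.
With 4% container overhead: ×1.04.
9,475 Mb ÷ 8 = 1,184 MB → 1.184 GB.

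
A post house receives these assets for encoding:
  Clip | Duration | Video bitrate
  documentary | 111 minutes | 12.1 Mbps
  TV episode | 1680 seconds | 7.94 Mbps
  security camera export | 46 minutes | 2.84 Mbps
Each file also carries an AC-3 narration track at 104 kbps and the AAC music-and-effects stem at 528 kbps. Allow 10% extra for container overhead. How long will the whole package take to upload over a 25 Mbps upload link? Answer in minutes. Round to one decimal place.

Audio total: 104 + 528 = 632 kbps = 0.632 Mbps.
documentary: 12.732 Mbps × 6660 s × 1.10 = 93274.6 Mb
TV episode: 8.572 Mbps × 1680 s × 1.10 = 15841.1 Mb
security camera export: 3.472 Mbps × 2760 s × 1.10 = 10541.0 Mb
Total: 119656.7 Mb = 14957.1 MB.
At 25 Mbps: 119656.7 / 25 = 4786 s ≈ 79.8 minutes.

79.8 minutes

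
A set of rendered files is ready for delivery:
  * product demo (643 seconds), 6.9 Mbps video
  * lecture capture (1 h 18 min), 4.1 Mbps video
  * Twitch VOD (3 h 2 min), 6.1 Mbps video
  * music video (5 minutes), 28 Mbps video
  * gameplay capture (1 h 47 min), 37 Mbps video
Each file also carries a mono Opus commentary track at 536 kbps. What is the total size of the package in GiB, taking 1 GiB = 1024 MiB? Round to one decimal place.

Audio: 536 kbps = 0.536 Mbps.
product demo: 7.436 Mbps × 643 s = 4781.3 Mb
lecture capture: 4.636 Mbps × 4680 s = 21696.5 Mb
Twitch VOD: 6.636 Mbps × 10920 s = 72465.1 Mb
music video: 28.536 Mbps × 300 s = 8560.8 Mb
gameplay capture: 37.536 Mbps × 6420 s = 240981.1 Mb
Total: 348484.9 Mb = 43560.6 MB.
= 40.57 GiB.

40.6 GiB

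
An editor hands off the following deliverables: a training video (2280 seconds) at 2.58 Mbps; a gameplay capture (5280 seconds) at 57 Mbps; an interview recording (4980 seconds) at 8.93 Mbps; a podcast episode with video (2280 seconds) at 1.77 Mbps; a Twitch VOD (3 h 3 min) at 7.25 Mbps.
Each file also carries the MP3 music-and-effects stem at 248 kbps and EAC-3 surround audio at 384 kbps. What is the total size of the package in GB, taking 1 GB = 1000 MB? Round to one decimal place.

Audio total: 248 + 384 = 632 kbps = 0.632 Mbps.
training video: 3.212 Mbps × 2280 s = 7323.4 Mb
gameplay capture: 57.632 Mbps × 5280 s = 304297.0 Mb
interview recording: 9.562 Mbps × 4980 s = 47618.8 Mb
podcast episode with video: 2.402 Mbps × 2280 s = 5476.6 Mb
Twitch VOD: 7.882 Mbps × 10980 s = 86544.4 Mb
Total: 451260.0 Mb = 56407.5 MB.
= 56.41 GB.

56.4 GB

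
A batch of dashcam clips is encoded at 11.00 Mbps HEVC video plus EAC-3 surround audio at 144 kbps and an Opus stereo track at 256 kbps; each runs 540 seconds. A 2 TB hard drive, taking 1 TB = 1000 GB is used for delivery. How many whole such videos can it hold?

Audio total: 144 + 256 = 400 kbps = 0.400 Mbps.
Total bitrate: 11.400 Mbps.
Per item: 11.400 Mbps × 540 s = 6,156 Mb = 769.5 MB.
Capacity: 2 TB = 16,000,000 Mb; 2599.09 items → 2599 complete.

2599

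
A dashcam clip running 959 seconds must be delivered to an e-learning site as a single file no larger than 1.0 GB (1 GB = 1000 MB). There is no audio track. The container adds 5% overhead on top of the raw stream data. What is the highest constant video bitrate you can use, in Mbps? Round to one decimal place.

7.9 Mbps

Budget: 1.0 GB = 8000.0 Mb.
Stream payload after overhead: 8000.0 / 1.05 = 7619.0 Mb.
Total bitrate budget: 7619.0 Mb / 959 s = 7.945 Mbps.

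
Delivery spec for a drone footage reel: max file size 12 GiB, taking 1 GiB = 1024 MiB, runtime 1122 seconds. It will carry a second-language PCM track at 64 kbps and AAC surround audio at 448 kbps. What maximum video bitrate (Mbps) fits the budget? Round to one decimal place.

91.4 Mbps

Budget: 12 GiB = 103079.2 Mb.
Total bitrate budget: 103079.2 Mb / 1122 s = 91.871 Mbps.
Audio total: 64 + 448 = 512 kbps = 0.512 Mbps.
Video: 91.871 − 0.512 = 91.359 Mbps.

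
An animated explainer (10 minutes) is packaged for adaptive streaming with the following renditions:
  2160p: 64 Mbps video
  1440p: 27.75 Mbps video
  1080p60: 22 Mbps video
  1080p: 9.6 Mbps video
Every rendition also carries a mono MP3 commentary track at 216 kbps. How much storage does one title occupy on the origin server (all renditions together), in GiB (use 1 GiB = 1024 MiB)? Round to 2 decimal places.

10 min = 600 s
Audio: 216 kbps = 0.216 Mbps.
Sum of rendition bitrates: (64+0.216) + (27.75+0.216) + (22+0.216) + (9.6+0.216) = 124.214 Mbps.
× 600 s = 74,528 Mb = 9,316 MB = 8.676 GiB.

8.68 GiB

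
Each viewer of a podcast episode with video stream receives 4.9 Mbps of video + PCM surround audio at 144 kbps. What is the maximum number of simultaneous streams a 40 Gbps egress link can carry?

Audio: 144 kbps = 0.144 Mbps.
Per-viewer media rate: 5.044 Mbps.
40 Gbps = 40,000 Mbps; 40,000 / 5.044 = 7930.21 → 7930 viewers.

7930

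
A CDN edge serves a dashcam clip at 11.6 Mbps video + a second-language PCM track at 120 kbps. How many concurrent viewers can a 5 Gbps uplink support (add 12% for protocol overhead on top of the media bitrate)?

Audio: 120 kbps = 0.120 Mbps.
Per-viewer media rate: 11.720 Mbps.
On the wire with 12% overhead: 13.126 Mbps.
5 Gbps = 5,000 Mbps; 5,000 / 13.126 = 380.91 → 380 viewers.

380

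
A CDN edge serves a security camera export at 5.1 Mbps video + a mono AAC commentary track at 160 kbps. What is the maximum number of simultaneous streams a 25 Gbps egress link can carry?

Audio: 160 kbps = 0.160 Mbps.
Per-viewer media rate: 5.260 Mbps.
25 Gbps = 25,000 Mbps; 25,000 / 5.260 = 4752.85 → 4752 viewers.

4752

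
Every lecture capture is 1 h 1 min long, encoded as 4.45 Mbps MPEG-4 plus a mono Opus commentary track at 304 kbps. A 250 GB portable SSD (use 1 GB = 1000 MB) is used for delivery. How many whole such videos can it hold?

1 h 1 min = 61 min = 3660 s
Audio: 304 kbps = 0.304 Mbps.
Total bitrate: 4.754 Mbps.
Per item: 4.754 Mbps × 3660 s = 17,400 Mb = 2,175 MB.
Capacity: 250 GB = 2,000,000 Mb; 114.94 items → 114 complete.

114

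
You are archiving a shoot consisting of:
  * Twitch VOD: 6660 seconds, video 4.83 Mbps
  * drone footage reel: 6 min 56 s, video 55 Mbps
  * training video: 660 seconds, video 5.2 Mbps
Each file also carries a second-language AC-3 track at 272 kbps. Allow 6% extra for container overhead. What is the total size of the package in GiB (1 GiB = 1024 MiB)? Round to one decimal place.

7.5 GiB

Audio: 272 kbps = 0.272 Mbps.
Twitch VOD: 5.102 Mbps × 6660 s × 1.06 = 36018.1 Mb
drone footage reel: 55.272 Mbps × 416 s × 1.06 = 24372.7 Mb
training video: 5.472 Mbps × 660 s × 1.06 = 3828.2 Mb
Total: 64219.0 Mb = 8027.4 MB.
= 7.476 GiB.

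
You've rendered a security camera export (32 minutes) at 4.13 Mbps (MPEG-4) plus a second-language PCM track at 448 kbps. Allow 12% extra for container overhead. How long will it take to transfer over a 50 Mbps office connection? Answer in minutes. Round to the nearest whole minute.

3 minutes

32 min = 1920 s
Audio: 448 kbps = 0.448 Mbps.
Total bitrate: 4.578 Mbps.
File: 4.578 Mbps × 1920 s = 8789.8 Mb.
With 12% container overhead: ×1.12. → 9844.5 Mb.
At 50 Mbps: 9844.5 / 50 = 196.9 s ≈ 3.28 minutes.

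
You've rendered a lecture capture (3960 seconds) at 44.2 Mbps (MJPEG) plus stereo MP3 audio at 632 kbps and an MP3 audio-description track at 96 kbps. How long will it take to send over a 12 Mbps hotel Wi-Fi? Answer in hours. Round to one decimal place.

Audio total: 632 + 96 = 728 kbps = 0.728 Mbps.
Total bitrate: 44.928 Mbps.
File: 44.928 Mbps × 3960 s = 177914.9 Mb.
At 12 Mbps: 177914.9 / 12 = 14826.2 s ≈ 4.12 hours.

4.1 hours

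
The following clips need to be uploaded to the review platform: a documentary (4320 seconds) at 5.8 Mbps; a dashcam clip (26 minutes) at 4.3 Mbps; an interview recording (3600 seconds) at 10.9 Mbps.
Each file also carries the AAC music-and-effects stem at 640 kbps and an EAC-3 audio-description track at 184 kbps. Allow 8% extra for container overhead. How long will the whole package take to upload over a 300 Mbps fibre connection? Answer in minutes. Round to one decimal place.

4.7 minutes

Audio total: 640 + 184 = 824 kbps = 0.824 Mbps.
documentary: 6.624 Mbps × 4320 s × 1.08 = 30904.9 Mb
dashcam clip: 5.124 Mbps × 1560 s × 1.08 = 8632.9 Mb
interview recording: 11.724 Mbps × 3600 s × 1.08 = 45582.9 Mb
Total: 85120.8 Mb = 10640.1 MB.
At 300 Mbps: 85120.8 / 300 = 284 s ≈ 4.73 minutes.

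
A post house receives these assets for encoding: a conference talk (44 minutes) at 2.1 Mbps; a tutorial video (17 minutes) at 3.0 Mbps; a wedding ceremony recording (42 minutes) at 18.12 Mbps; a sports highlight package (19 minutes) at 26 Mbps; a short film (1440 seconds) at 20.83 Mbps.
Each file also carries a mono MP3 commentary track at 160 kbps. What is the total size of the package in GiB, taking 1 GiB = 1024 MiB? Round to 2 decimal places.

13.42 GiB

Audio: 160 kbps = 0.160 Mbps.
conference talk: 2.260 Mbps × 2640 s = 5966.4 Mb
tutorial video: 3.160 Mbps × 1020 s = 3223.2 Mb
wedding ceremony recording: 18.280 Mbps × 2520 s = 46065.6 Mb
sports highlight package: 26.160 Mbps × 1140 s = 29822.4 Mb
short film: 20.990 Mbps × 1440 s = 30225.6 Mb
Total: 115303.2 Mb = 14412.9 MB.
= 13.42 GiB.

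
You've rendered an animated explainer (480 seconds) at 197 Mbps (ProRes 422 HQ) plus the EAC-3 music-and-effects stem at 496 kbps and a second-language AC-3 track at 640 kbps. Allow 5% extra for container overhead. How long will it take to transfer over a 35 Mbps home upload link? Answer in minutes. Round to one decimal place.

Audio total: 496 + 640 = 1136 kbps = 1.136 Mbps.
Total bitrate: 198.136 Mbps.
File: 198.136 Mbps × 480 s = 95105.3 Mb.
With 5% container overhead: ×1.05. → 99860.5 Mb.
At 35 Mbps: 99860.5 / 35 = 2853.2 s ≈ 47.6 minutes.

47.6 minutes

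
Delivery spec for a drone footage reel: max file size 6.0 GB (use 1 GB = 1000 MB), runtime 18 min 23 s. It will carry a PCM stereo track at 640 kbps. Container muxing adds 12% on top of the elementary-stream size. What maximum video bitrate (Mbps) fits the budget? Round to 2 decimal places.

38.22 Mbps

Budget: 6.0 GB = 48000.0 Mb.
Stream payload after overhead: 48000.0 / 1.12 = 42857.1 Mb.
18 min 23 s = 1103 s
Total bitrate budget: 42857.1 Mb / 1103 s = 38.855 Mbps.
Audio: 640 kbps = 0.640 Mbps.
Video: 38.855 − 0.640 = 38.215 Mbps.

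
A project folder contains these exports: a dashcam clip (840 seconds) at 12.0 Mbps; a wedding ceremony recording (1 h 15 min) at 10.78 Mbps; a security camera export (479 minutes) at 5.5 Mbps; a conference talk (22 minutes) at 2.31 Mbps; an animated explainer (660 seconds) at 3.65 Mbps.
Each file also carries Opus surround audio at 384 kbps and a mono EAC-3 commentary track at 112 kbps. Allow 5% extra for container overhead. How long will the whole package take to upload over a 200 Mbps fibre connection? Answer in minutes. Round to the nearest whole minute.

21 minutes

Audio total: 384 + 112 = 496 kbps = 0.496 Mbps.
dashcam clip: 12.496 Mbps × 840 s × 1.05 = 11021.5 Mb
wedding ceremony recording: 11.276 Mbps × 4500 s × 1.05 = 53279.1 Mb
security camera export: 5.996 Mbps × 28740 s × 1.05 = 180941.3 Mb
conference talk: 2.806 Mbps × 1320 s × 1.05 = 3889.1 Mb
animated explainer: 4.146 Mbps × 660 s × 1.05 = 2873.2 Mb
Total: 252004.2 Mb = 31500.5 MB.
At 200 Mbps: 252004.2 / 200 = 1260 s ≈ 21 minutes.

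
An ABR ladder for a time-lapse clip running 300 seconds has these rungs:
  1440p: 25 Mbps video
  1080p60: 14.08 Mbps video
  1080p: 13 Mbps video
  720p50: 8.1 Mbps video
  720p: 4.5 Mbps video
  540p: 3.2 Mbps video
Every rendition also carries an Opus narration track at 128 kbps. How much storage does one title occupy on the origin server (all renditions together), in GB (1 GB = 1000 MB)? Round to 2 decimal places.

Audio: 128 kbps = 0.128 Mbps.
Sum of rendition bitrates: (25+0.128) + (14.08+0.128) + (13+0.128) + (8.1+0.128) + (4.5+0.128) + (3.2+0.128) = 68.648 Mbps.
× 300 s = 20,594 Mb = 2,574 MB = 2.574 GB.

2.57 GB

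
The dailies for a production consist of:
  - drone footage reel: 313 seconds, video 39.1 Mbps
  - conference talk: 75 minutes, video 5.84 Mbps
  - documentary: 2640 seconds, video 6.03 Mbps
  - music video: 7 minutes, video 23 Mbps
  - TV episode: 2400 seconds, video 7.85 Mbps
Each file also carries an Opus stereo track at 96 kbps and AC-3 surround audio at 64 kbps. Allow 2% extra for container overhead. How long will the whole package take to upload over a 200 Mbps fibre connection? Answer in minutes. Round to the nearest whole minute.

Audio total: 96 + 64 = 160 kbps = 0.160 Mbps.
drone footage reel: 39.260 Mbps × 313 s × 1.02 = 12534.1 Mb
conference talk: 6.000 Mbps × 4500 s × 1.02 = 27540.0 Mb
documentary: 6.190 Mbps × 2640 s × 1.02 = 16668.4 Mb
music video: 23.160 Mbps × 420 s × 1.02 = 9921.7 Mb
TV episode: 8.010 Mbps × 2400 s × 1.02 = 19608.5 Mb
Total: 86272.8 Mb = 10784.1 MB.
At 200 Mbps: 86272.8 / 200 = 431 s ≈ 7.19 minutes.

7 minutes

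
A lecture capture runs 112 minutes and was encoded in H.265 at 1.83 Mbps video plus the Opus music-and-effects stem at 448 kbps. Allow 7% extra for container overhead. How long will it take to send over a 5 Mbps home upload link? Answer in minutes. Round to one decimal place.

112 min = 6720 s
Audio: 448 kbps = 0.448 Mbps.
Total bitrate: 2.278 Mbps.
File: 2.278 Mbps × 6720 s = 15308.2 Mb.
With 7% container overhead: ×1.07. → 16379.7 Mb.
At 5 Mbps: 16379.7 / 5 = 3275.9 s ≈ 54.6 minutes.

54.6 minutes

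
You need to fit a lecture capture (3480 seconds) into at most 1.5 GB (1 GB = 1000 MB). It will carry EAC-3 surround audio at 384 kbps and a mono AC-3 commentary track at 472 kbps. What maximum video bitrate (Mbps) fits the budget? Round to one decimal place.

Budget: 1.5 GB = 12000.0 Mb.
Total bitrate budget: 12000.0 Mb / 3480 s = 3.448 Mbps.
Audio total: 384 + 472 = 856 kbps = 0.856 Mbps.
Video: 3.448 − 0.856 = 2.592 Mbps.

2.6 Mbps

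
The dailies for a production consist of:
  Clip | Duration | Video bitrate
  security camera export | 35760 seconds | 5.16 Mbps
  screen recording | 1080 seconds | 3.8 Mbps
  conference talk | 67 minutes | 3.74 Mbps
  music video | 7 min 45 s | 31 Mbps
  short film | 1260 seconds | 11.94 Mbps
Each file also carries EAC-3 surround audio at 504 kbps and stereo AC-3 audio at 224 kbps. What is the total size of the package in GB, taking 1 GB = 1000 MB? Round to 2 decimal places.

Audio total: 504 + 224 = 728 kbps = 0.728 Mbps.
security camera export: 5.888 Mbps × 35760 s = 210554.9 Mb
screen recording: 4.528 Mbps × 1080 s = 4890.2 Mb
conference talk: 4.468 Mbps × 4020 s = 17961.4 Mb
music video: 31.728 Mbps × 465 s = 14753.5 Mb
short film: 12.668 Mbps × 1260 s = 15961.7 Mb
Total: 264121.7 Mb = 33015.2 MB.
= 33.02 GB.

33.02 GB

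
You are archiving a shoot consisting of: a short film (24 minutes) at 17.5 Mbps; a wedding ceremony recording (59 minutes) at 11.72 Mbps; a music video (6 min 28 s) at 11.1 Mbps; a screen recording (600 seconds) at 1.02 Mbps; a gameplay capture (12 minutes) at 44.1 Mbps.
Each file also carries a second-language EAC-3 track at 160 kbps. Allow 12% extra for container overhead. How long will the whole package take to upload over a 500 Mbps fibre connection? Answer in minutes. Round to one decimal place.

Audio: 160 kbps = 0.160 Mbps.
short film: 17.660 Mbps × 1440 s × 1.12 = 28482.0 Mb
wedding ceremony recording: 11.880 Mbps × 3540 s × 1.12 = 47101.8 Mb
music video: 11.260 Mbps × 388 s × 1.12 = 4893.1 Mb
screen recording: 1.180 Mbps × 600 s × 1.12 = 793.0 Mb
gameplay capture: 44.260 Mbps × 720 s × 1.12 = 35691.3 Mb
Total: 116961.2 Mb = 14620.2 MB.
At 500 Mbps: 116961.2 / 500 = 234 s ≈ 3.9 minutes.

3.9 minutes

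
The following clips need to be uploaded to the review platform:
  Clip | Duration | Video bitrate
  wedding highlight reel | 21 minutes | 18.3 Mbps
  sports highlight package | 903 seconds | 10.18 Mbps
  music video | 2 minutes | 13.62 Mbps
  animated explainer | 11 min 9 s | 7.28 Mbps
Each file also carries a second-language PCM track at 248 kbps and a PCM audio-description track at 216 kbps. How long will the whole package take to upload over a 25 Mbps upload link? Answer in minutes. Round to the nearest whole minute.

27 minutes

Audio total: 248 + 216 = 464 kbps = 0.464 Mbps.
wedding highlight reel: 18.764 Mbps × 1260 s = 23642.6 Mb
sports highlight package: 10.644 Mbps × 903 s = 9611.5 Mb
music video: 14.084 Mbps × 120 s = 1690.1 Mb
animated explainer: 7.744 Mbps × 669 s = 5180.7 Mb
Total: 40125.0 Mb = 5015.6 MB.
At 25 Mbps: 40125.0 / 25 = 1605 s ≈ 26.7 minutes.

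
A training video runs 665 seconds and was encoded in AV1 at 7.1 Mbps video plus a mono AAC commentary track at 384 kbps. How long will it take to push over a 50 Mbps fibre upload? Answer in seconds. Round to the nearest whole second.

100 seconds

Audio: 384 kbps = 0.384 Mbps.
Total bitrate: 7.484 Mbps.
File: 7.484 Mbps × 665 s = 4976.9 Mb.
At 50 Mbps: 4976.9 / 50 = 99.5 s ≈ 99.5 seconds.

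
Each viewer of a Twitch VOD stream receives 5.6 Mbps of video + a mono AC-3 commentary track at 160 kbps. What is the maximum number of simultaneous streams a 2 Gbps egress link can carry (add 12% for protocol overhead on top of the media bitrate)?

Audio: 160 kbps = 0.160 Mbps.
Per-viewer media rate: 5.760 Mbps.
On the wire with 12% overhead: 6.451 Mbps.
2 Gbps = 2,000 Mbps; 2,000 / 6.451 = 310.02 → 310 viewers.

310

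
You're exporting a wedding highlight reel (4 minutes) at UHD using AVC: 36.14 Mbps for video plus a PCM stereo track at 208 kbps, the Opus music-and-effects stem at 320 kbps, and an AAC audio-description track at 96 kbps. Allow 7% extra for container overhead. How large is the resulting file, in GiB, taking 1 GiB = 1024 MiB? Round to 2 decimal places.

1.10 GiB

4 min = 240 s
Audio total: 208 + 320 + 96 = 624 kbps = 0.624 Mbps.
Total bitrate: 36.14 + 0.624 = 36.764 Mbps.
Stream data: 36.764 Mbps × 240 s = 8823.4 Mb.
With 7% container overhead: ×1.07.
9,441 Mb = 1,180,124,400 bytes ÷ 1,073,741,824 = 1.099 GiB.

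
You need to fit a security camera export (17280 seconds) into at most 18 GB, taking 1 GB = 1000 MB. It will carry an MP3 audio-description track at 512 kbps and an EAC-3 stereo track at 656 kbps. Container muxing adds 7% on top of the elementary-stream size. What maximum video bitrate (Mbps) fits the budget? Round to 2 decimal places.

Budget: 18 GB = 144000.0 Mb.
Stream payload after overhead: 144000.0 / 1.07 = 134579.4 Mb.
Total bitrate budget: 134579.4 Mb / 17280 s = 7.788 Mbps.
Audio total: 512 + 656 = 1168 kbps = 1.168 Mbps.
Video: 7.788 − 1.168 = 6.620 Mbps.

6.62 Mbps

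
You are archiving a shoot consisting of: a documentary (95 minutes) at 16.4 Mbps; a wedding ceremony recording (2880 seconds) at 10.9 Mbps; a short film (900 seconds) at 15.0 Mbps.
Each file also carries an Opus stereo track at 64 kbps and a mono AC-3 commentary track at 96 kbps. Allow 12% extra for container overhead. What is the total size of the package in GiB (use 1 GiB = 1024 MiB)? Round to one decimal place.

18.2 GiB

Audio total: 64 + 96 = 160 kbps = 0.160 Mbps.
documentary: 16.560 Mbps × 5700 s × 1.12 = 105719.0 Mb
wedding ceremony recording: 11.060 Mbps × 2880 s × 1.12 = 35675.1 Mb
short film: 15.160 Mbps × 900 s × 1.12 = 15281.3 Mb
Total: 156675.5 Mb = 19584.4 MB.
= 18.24 GiB.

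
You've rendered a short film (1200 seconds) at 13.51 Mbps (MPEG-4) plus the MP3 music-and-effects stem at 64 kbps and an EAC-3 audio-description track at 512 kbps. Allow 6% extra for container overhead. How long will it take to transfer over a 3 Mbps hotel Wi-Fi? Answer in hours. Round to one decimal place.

Audio total: 64 + 512 = 576 kbps = 0.576 Mbps.
Total bitrate: 14.086 Mbps.
File: 14.086 Mbps × 1200 s = 16903.2 Mb.
With 6% container overhead: ×1.06. → 17917.4 Mb.
At 3 Mbps: 17917.4 / 3 = 5972.5 s ≈ 1.66 hours.

1.7 hours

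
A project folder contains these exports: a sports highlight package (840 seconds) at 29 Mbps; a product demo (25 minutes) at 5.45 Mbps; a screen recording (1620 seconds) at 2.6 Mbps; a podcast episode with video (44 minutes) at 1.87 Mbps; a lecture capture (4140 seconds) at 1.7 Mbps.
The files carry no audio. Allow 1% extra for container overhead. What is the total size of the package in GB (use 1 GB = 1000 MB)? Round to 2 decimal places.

6.15 GB

sports highlight package: 29.000 Mbps × 840 s × 1.01 = 24603.6 Mb
product demo: 5.450 Mbps × 1500 s × 1.01 = 8256.8 Mb
screen recording: 2.600 Mbps × 1620 s × 1.01 = 4254.1 Mb
podcast episode with video: 1.870 Mbps × 2640 s × 1.01 = 4986.2 Mb
lecture capture: 1.700 Mbps × 4140 s × 1.01 = 7108.4 Mb
Total: 49209.0 Mb = 6151.1 MB.
= 6.151 GB.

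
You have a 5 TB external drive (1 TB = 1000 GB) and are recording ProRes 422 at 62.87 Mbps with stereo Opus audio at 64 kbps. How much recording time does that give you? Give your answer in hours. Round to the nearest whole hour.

177 hours

Audio: 64 kbps = 0.064 Mbps.
Total bitrate: 62.87 + 0.064 = 62.934 Mbps.
Capacity: 5 TB = 40,000,000 Mb.
Recording time: 40,000,000 / 62.934 = 635,586 s ≈ 177 hours.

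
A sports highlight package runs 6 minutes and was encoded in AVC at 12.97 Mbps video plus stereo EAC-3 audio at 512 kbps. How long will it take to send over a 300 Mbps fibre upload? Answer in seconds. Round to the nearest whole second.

16 seconds

6 min = 360 s
Audio: 512 kbps = 0.512 Mbps.
Total bitrate: 13.482 Mbps.
File: 13.482 Mbps × 360 s = 4853.5 Mb.
At 300 Mbps: 4853.5 / 300 = 16.2 s ≈ 16.2 seconds.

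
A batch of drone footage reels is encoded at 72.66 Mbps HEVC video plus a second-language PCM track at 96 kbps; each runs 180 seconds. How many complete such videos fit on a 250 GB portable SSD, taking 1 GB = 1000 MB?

Audio: 96 kbps = 0.096 Mbps.
Total bitrate: 72.756 Mbps.
Per item: 72.756 Mbps × 180 s = 13,096 Mb = 1,637 MB.
Capacity: 250 GB = 2,000,000 Mb; 152.72 items → 152 complete.

152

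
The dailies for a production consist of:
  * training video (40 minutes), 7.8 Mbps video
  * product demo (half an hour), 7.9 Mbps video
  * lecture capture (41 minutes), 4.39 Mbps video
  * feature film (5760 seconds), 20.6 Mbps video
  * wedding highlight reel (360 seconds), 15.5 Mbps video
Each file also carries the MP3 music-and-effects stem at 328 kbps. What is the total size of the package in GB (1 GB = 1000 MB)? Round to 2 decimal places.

Audio: 328 kbps = 0.328 Mbps.
training video: 8.128 Mbps × 2400 s = 19507.2 Mb
product demo: 8.228 Mbps × 1800 s = 14810.4 Mb
lecture capture: 4.718 Mbps × 2460 s = 11606.3 Mb
feature film: 20.928 Mbps × 5760 s = 120545.3 Mb
wedding highlight reel: 15.828 Mbps × 360 s = 5698.1 Mb
Total: 172167.2 Mb = 21520.9 MB.
= 21.52 GB.

21.52 GB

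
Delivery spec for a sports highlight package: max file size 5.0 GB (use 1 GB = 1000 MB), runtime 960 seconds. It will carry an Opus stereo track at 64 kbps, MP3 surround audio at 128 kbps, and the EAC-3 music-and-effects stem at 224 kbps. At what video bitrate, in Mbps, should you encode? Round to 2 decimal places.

41.25 Mbps

Budget: 5.0 GB = 40000.0 Mb.
Total bitrate budget: 40000.0 Mb / 960 s = 41.667 Mbps.
Audio total: 64 + 128 + 224 = 416 kbps = 0.416 Mbps.
Video: 41.667 − 0.416 = 41.251 Mbps.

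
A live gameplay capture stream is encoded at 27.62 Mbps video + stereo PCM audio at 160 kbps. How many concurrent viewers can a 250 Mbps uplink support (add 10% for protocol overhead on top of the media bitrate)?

8

Audio: 160 kbps = 0.160 Mbps.
Per-viewer media rate: 27.780 Mbps.
On the wire with 10% overhead: 30.558 Mbps.
250 Mbps = 250.0 Mbps; 250.0 / 30.558 = 8.18 → 8 viewers.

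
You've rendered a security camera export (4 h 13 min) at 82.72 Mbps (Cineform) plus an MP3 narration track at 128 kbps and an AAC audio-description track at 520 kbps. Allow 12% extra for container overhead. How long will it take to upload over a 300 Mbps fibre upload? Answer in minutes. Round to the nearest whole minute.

4 h 13 min = 253 min = 15180 s
Audio total: 128 + 520 = 648 kbps = 0.648 Mbps.
Total bitrate: 83.368 Mbps.
File: 83.368 Mbps × 15180 s = 1265526.2 Mb.
With 12% container overhead: ×1.12. → 1417389.4 Mb.
At 300 Mbps: 1417389.4 / 300 = 4724.6 s ≈ 78.7 minutes.

79 minutes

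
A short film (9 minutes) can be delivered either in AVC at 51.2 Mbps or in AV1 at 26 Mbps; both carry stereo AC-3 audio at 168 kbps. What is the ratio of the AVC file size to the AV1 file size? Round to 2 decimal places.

1.96

9 min = 540 s
Audio: 168 kbps = 0.168 Mbps.
AVC: 51.368 Mbps × 540 s = 27738.7 Mb = 3.467 GB.
AV1: 26.168 Mbps × 540 s = 14130.7 Mb = 1.766 GB.
Ratio: 3.467 / 1.766 = 1.963.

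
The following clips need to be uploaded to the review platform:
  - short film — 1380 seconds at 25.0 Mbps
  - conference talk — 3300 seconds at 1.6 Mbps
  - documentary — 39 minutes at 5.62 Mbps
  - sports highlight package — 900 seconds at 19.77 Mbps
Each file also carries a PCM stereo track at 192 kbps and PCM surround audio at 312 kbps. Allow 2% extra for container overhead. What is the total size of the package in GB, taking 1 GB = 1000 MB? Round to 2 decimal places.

9.53 GB

Audio total: 192 + 312 = 504 kbps = 0.504 Mbps.
short film: 25.504 Mbps × 1380 s × 1.02 = 35899.4 Mb
conference talk: 2.104 Mbps × 3300 s × 1.02 = 7082.1 Mb
documentary: 6.124 Mbps × 2340 s × 1.02 = 14616.8 Mb
sports highlight package: 20.274 Mbps × 900 s × 1.02 = 18611.5 Mb
Total: 76209.8 Mb = 9526.2 MB.
= 9.526 GB.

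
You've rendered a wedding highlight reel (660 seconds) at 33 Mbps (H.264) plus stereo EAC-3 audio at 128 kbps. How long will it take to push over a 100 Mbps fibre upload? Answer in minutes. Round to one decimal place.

3.6 minutes

Audio: 128 kbps = 0.128 Mbps.
Total bitrate: 33.128 Mbps.
File: 33.128 Mbps × 660 s = 21864.5 Mb.
At 100 Mbps: 21864.5 / 100 = 218.6 s ≈ 3.64 minutes.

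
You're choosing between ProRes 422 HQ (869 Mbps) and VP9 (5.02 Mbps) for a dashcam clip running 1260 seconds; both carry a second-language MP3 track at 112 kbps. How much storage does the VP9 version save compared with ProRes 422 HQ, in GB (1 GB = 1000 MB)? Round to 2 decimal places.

Audio: 112 kbps = 0.112 Mbps.
ProRes 422 HQ: 869.112 Mbps × 1260 s = 1095081.1 Mb = 136.885 GB.
VP9: 5.132 Mbps × 1260 s = 6466.3 Mb = 0.808 GB.
Saving: 136.885 − 0.808 = 136.077 GB.

136.08 GB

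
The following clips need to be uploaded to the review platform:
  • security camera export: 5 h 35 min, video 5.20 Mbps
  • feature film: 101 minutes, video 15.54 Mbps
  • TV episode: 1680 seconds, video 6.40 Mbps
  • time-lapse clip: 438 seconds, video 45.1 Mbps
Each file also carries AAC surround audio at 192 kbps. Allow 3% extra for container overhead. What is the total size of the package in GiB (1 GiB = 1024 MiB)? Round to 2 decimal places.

28.13 GiB

Audio: 192 kbps = 0.192 Mbps.
security camera export: 5.392 Mbps × 20100 s × 1.03 = 111630.6 Mb
feature film: 15.732 Mbps × 6060 s × 1.03 = 98196.0 Mb
TV episode: 6.592 Mbps × 1680 s × 1.03 = 11406.8 Mb
time-lapse clip: 45.292 Mbps × 438 s × 1.03 = 20433.0 Mb
Total: 241666.4 Mb = 30208.3 MB.
= 28.13 GiB.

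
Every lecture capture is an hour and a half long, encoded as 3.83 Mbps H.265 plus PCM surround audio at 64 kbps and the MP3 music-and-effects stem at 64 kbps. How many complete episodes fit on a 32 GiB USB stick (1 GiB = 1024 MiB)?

12

1.5 h = 5400 s
Audio total: 64 + 64 = 128 kbps = 0.128 Mbps.
Total bitrate: 3.958 Mbps.
Per item: 3.958 Mbps × 5400 s = 21,373 Mb = 2,672 MB.
Capacity: 32 GiB = 274,878 Mb; 12.86 items → 12 complete.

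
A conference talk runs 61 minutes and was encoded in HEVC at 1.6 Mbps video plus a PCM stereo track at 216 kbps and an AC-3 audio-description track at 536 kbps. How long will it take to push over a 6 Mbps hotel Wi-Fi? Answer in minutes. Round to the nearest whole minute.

24 minutes

61 min = 3660 s
Audio total: 216 + 536 = 752 kbps = 0.752 Mbps.
Total bitrate: 2.352 Mbps.
File: 2.352 Mbps × 3660 s = 8608.3 Mb.
At 6 Mbps: 8608.3 / 6 = 1434.7 s ≈ 23.9 minutes.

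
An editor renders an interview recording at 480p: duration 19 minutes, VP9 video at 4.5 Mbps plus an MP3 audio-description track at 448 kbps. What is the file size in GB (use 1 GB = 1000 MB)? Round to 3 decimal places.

19 min = 1140 s
Audio: 448 kbps = 0.448 Mbps.
Total bitrate: 4.5 + 0.448 = 4.948 Mbps.
Stream data: 4.948 Mbps × 1140 s = 5640.7 Mb.
5,641 Mb ÷ 8 = 705.1 MB → 0.7051 GB.

0.705 GB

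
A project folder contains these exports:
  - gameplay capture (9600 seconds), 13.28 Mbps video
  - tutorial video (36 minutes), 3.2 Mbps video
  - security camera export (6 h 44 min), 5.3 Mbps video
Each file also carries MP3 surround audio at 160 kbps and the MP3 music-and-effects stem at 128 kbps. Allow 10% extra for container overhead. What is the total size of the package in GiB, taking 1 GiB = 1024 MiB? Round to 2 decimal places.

34.99 GiB

Audio total: 160 + 128 = 288 kbps = 0.288 Mbps.
gameplay capture: 13.568 Mbps × 9600 s × 1.10 = 143278.1 Mb
tutorial video: 3.488 Mbps × 2160 s × 1.10 = 8287.5 Mb
security camera export: 5.588 Mbps × 24240 s × 1.10 = 148998.4 Mb
Total: 300564.0 Mb = 37570.5 MB.
= 34.99 GiB.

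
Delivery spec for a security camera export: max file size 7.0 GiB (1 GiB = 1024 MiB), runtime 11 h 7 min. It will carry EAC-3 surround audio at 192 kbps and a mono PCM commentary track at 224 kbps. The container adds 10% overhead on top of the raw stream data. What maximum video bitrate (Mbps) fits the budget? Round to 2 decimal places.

0.95 Mbps

Budget: 7.0 GiB = 60129.5 Mb.
Stream payload after overhead: 60129.5 / 1.10 = 54663.2 Mb.
11 h 7 min = 667 min = 40020 s
Total bitrate budget: 54663.2 Mb / 40020 s = 1.366 Mbps.
Audio total: 192 + 224 = 416 kbps = 0.416 Mbps.
Video: 1.366 − 0.416 = 0.950 Mbps.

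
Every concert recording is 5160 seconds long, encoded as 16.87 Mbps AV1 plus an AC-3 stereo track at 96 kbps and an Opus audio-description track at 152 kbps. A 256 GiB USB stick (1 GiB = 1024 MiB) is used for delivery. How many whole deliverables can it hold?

Audio total: 96 + 152 = 248 kbps = 0.248 Mbps.
Total bitrate: 17.118 Mbps.
Per item: 17.118 Mbps × 5160 s = 88,329 Mb = 11,041 MB.
Capacity: 256 GiB = 2,199,023 Mb; 24.90 items → 24 complete.

24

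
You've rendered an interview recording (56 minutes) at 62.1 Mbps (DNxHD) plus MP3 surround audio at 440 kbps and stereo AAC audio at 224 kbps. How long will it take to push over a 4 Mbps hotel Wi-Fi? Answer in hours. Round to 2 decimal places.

56 min = 3360 s
Audio total: 440 + 224 = 664 kbps = 0.664 Mbps.
Total bitrate: 62.764 Mbps.
File: 62.764 Mbps × 3360 s = 210887.0 Mb.
At 4 Mbps: 210887.0 / 4 = 52721.8 s ≈ 14.6 hours.

14.64 hours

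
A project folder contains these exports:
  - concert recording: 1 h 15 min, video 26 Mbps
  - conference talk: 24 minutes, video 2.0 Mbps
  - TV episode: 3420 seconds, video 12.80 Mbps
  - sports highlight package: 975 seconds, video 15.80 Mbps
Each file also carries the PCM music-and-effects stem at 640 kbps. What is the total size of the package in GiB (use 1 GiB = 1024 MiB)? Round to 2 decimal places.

21.62 GiB

Audio: 640 kbps = 0.640 Mbps.
concert recording: 26.640 Mbps × 4500 s = 119880.0 Mb
conference talk: 2.640 Mbps × 1440 s = 3801.6 Mb
TV episode: 13.440 Mbps × 3420 s = 45964.8 Mb
sports highlight package: 16.440 Mbps × 975 s = 16029.0 Mb
Total: 185675.4 Mb = 23209.4 MB.
= 21.62 GiB.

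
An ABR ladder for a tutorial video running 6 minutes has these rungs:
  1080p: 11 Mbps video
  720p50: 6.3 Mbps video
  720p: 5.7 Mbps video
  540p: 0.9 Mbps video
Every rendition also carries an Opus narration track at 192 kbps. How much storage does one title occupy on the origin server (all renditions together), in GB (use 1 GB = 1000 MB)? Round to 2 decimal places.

6 min = 360 s
Audio: 192 kbps = 0.192 Mbps.
Sum of rendition bitrates: (11+0.192) + (6.3+0.192) + (5.7+0.192) + (0.9+0.192) = 24.668 Mbps.
× 360 s = 8,880 Mb = 1,110 MB = 1.110 GB.

1.11 GB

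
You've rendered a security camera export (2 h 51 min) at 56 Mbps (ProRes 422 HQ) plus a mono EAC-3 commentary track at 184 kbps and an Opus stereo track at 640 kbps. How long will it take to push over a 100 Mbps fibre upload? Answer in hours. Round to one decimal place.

2 h 51 min = 171 min = 10260 s
Audio total: 184 + 640 = 824 kbps = 0.824 Mbps.
Total bitrate: 56.824 Mbps.
File: 56.824 Mbps × 10260 s = 583014.2 Mb.
At 100 Mbps: 583014.2 / 100 = 5830.1 s ≈ 1.62 hours.

1.6 hours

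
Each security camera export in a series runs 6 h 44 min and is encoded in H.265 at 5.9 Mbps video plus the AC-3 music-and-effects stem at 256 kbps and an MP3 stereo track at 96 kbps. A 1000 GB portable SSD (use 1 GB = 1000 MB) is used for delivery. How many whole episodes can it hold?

52

6 h 44 min = 404 min = 24240 s
Audio total: 256 + 96 = 352 kbps = 0.352 Mbps.
Total bitrate: 6.252 Mbps.
Per item: 6.252 Mbps × 24240 s = 151,548 Mb = 18,944 MB.
Capacity: 1000 GB = 8,000,000 Mb; 52.79 items → 52 complete.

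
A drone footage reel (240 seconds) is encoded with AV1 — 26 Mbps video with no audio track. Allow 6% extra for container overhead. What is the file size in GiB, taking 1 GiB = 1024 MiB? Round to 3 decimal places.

0.770 GiB

Total bitrate: 26 Mbps.
Stream data: 26.000 Mbps × 240 s = 6240.0 Mb.
With 6% container overhead: ×1.06.
6,614 Mb = 826,800,000 bytes ÷ 1,073,741,824 = 0.77 GiB.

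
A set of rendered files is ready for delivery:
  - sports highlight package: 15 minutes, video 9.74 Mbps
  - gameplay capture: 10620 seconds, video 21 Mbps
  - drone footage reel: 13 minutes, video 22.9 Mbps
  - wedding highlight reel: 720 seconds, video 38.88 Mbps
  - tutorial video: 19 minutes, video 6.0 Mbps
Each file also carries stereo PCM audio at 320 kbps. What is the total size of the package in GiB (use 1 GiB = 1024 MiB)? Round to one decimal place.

Audio: 320 kbps = 0.320 Mbps.
sports highlight package: 10.060 Mbps × 900 s = 9054.0 Mb
gameplay capture: 21.320 Mbps × 10620 s = 226418.4 Mb
drone footage reel: 23.220 Mbps × 780 s = 18111.6 Mb
wedding highlight reel: 39.200 Mbps × 720 s = 28224.0 Mb
tutorial video: 6.320 Mbps × 1140 s = 7204.8 Mb
Total: 289012.8 Mb = 36126.6 MB.
= 33.65 GiB.

33.6 GiB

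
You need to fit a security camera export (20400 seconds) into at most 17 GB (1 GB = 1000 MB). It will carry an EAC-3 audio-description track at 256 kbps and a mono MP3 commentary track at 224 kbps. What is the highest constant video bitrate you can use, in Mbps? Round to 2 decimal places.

6.19 Mbps

Budget: 17 GB = 136000.0 Mb.
Total bitrate budget: 136000.0 Mb / 20400 s = 6.667 Mbps.
Audio total: 256 + 224 = 480 kbps = 0.480 Mbps.
Video: 6.667 − 0.480 = 6.187 Mbps.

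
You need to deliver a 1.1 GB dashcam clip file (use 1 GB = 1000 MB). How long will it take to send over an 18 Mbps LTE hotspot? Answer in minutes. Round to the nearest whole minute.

8 minutes

File: 1.1 GB = 8800.0 Mb.
At 18 Mbps: 8800.0 / 18 = 488.9 s ≈ 8.15 minutes.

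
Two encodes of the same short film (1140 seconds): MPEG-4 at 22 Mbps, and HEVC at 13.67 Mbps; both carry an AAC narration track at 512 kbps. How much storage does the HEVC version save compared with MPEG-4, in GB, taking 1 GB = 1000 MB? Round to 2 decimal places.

1.19 GB

Audio: 512 kbps = 0.512 Mbps.
MPEG-4: 22.512 Mbps × 1140 s = 25663.7 Mb = 3.208 GB.
HEVC: 14.182 Mbps × 1140 s = 16167.5 Mb = 2.021 GB.
Saving: 3.208 − 2.021 = 1.187 GB.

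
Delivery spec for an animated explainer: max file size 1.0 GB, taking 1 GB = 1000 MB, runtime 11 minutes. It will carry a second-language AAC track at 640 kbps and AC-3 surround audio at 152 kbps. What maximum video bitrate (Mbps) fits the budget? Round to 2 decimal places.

11.33 Mbps

Budget: 1.0 GB = 8000.0 Mb.
11 min = 660 s
Total bitrate budget: 8000.0 Mb / 660 s = 12.121 Mbps.
Audio total: 640 + 152 = 792 kbps = 0.792 Mbps.
Video: 12.121 − 0.792 = 11.329 Mbps.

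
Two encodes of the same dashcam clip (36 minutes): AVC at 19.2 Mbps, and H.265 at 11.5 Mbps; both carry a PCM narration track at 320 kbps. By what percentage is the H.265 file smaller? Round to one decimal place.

36 min = 2160 s
Audio: 320 kbps = 0.320 Mbps.
AVC: 19.520 Mbps × 2160 s = 42163.2 Mb = 5.270 GB.
H.265: 11.820 Mbps × 2160 s = 25531.2 Mb = 3.191 GB.
Reduction: (1 − 3.191/5.270) × 100 = 39.45%.

39.4%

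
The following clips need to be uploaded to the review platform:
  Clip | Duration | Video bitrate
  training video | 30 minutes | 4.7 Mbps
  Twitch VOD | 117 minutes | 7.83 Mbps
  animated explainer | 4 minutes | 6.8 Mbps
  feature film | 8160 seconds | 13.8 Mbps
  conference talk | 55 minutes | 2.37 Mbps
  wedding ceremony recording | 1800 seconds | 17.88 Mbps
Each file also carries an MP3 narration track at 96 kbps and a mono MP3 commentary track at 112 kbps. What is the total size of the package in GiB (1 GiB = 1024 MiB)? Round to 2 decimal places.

Audio total: 96 + 112 = 208 kbps = 0.208 Mbps.
training video: 4.908 Mbps × 1800 s = 8834.4 Mb
Twitch VOD: 8.038 Mbps × 7020 s = 56426.8 Mb
animated explainer: 7.008 Mbps × 240 s = 1681.9 Mb
feature film: 14.008 Mbps × 8160 s = 114305.3 Mb
conference talk: 2.578 Mbps × 3300 s = 8507.4 Mb
wedding ceremony recording: 18.088 Mbps × 1800 s = 32558.4 Mb
Total: 222314.2 Mb = 27789.3 MB.
= 25.88 GiB.

25.88 GiB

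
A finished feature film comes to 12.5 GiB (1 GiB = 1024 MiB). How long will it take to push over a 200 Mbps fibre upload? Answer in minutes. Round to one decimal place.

File: 12.5 GiB = 107374.2 Mb.
At 200 Mbps: 107374.2 / 200 = 536.9 s ≈ 8.95 minutes.

8.9 minutes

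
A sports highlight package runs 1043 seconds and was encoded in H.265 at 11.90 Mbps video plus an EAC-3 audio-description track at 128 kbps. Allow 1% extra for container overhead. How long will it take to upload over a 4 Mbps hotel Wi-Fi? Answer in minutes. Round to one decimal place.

Audio: 128 kbps = 0.128 Mbps.
Total bitrate: 12.028 Mbps.
File: 12.028 Mbps × 1043 s = 12545.2 Mb.
With 1% container overhead: ×1.01. → 12670.7 Mb.
At 4 Mbps: 12670.7 / 4 = 3167.7 s ≈ 52.8 minutes.

52.8 minutes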